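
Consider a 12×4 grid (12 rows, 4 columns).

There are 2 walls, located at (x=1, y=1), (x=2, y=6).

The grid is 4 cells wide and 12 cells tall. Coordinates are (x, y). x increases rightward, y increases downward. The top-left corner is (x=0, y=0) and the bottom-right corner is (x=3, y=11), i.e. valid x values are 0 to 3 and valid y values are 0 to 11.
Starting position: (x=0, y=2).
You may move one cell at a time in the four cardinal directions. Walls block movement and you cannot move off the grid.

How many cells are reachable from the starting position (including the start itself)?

Answer: Reachable cells: 46

Derivation:
BFS flood-fill from (x=0, y=2):
  Distance 0: (x=0, y=2)
  Distance 1: (x=0, y=1), (x=1, y=2), (x=0, y=3)
  Distance 2: (x=0, y=0), (x=2, y=2), (x=1, y=3), (x=0, y=4)
  Distance 3: (x=1, y=0), (x=2, y=1), (x=3, y=2), (x=2, y=3), (x=1, y=4), (x=0, y=5)
  Distance 4: (x=2, y=0), (x=3, y=1), (x=3, y=3), (x=2, y=4), (x=1, y=5), (x=0, y=6)
  Distance 5: (x=3, y=0), (x=3, y=4), (x=2, y=5), (x=1, y=6), (x=0, y=7)
  Distance 6: (x=3, y=5), (x=1, y=7), (x=0, y=8)
  Distance 7: (x=3, y=6), (x=2, y=7), (x=1, y=8), (x=0, y=9)
  Distance 8: (x=3, y=7), (x=2, y=8), (x=1, y=9), (x=0, y=10)
  Distance 9: (x=3, y=8), (x=2, y=9), (x=1, y=10), (x=0, y=11)
  Distance 10: (x=3, y=9), (x=2, y=10), (x=1, y=11)
  Distance 11: (x=3, y=10), (x=2, y=11)
  Distance 12: (x=3, y=11)
Total reachable: 46 (grid has 46 open cells total)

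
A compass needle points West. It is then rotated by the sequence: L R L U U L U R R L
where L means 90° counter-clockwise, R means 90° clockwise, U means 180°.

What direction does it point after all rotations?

Start: West
  L (left (90° counter-clockwise)) -> South
  R (right (90° clockwise)) -> West
  L (left (90° counter-clockwise)) -> South
  U (U-turn (180°)) -> North
  U (U-turn (180°)) -> South
  L (left (90° counter-clockwise)) -> East
  U (U-turn (180°)) -> West
  R (right (90° clockwise)) -> North
  R (right (90° clockwise)) -> East
  L (left (90° counter-clockwise)) -> North
Final: North

Answer: Final heading: North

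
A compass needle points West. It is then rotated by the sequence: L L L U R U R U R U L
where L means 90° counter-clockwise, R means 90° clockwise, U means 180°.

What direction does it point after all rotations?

Start: West
  L (left (90° counter-clockwise)) -> South
  L (left (90° counter-clockwise)) -> East
  L (left (90° counter-clockwise)) -> North
  U (U-turn (180°)) -> South
  R (right (90° clockwise)) -> West
  U (U-turn (180°)) -> East
  R (right (90° clockwise)) -> South
  U (U-turn (180°)) -> North
  R (right (90° clockwise)) -> East
  U (U-turn (180°)) -> West
  L (left (90° counter-clockwise)) -> South
Final: South

Answer: Final heading: South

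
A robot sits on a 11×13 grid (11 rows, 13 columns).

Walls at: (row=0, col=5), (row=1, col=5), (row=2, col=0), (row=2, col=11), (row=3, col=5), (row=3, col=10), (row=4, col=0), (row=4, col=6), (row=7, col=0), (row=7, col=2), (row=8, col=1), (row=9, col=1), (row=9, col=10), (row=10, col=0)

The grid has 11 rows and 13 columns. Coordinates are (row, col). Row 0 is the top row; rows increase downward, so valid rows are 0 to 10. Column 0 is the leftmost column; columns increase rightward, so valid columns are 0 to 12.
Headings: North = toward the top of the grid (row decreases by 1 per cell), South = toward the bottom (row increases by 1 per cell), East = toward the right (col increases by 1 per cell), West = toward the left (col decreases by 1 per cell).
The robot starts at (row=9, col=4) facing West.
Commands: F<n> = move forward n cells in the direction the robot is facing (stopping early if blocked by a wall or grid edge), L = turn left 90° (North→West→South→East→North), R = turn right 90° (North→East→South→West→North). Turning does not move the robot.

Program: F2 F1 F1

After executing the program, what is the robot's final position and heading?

Answer: Final position: (row=9, col=2), facing West

Derivation:
Start: (row=9, col=4), facing West
  F2: move forward 2, now at (row=9, col=2)
  F1: move forward 0/1 (blocked), now at (row=9, col=2)
  F1: move forward 0/1 (blocked), now at (row=9, col=2)
Final: (row=9, col=2), facing West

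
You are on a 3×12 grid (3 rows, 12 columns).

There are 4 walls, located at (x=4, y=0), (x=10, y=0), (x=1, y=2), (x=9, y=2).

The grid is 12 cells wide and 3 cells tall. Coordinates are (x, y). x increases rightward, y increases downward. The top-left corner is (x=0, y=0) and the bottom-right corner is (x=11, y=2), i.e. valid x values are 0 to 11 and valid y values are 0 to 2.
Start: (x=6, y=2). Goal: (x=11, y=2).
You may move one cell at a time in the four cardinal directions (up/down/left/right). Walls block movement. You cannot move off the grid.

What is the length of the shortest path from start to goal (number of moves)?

Answer: Shortest path length: 7

Derivation:
BFS from (x=6, y=2) until reaching (x=11, y=2):
  Distance 0: (x=6, y=2)
  Distance 1: (x=6, y=1), (x=5, y=2), (x=7, y=2)
  Distance 2: (x=6, y=0), (x=5, y=1), (x=7, y=1), (x=4, y=2), (x=8, y=2)
  Distance 3: (x=5, y=0), (x=7, y=0), (x=4, y=1), (x=8, y=1), (x=3, y=2)
  Distance 4: (x=8, y=0), (x=3, y=1), (x=9, y=1), (x=2, y=2)
  Distance 5: (x=3, y=0), (x=9, y=0), (x=2, y=1), (x=10, y=1)
  Distance 6: (x=2, y=0), (x=1, y=1), (x=11, y=1), (x=10, y=2)
  Distance 7: (x=1, y=0), (x=11, y=0), (x=0, y=1), (x=11, y=2)  <- goal reached here
One shortest path (7 moves): (x=6, y=2) -> (x=7, y=2) -> (x=8, y=2) -> (x=8, y=1) -> (x=9, y=1) -> (x=10, y=1) -> (x=11, y=1) -> (x=11, y=2)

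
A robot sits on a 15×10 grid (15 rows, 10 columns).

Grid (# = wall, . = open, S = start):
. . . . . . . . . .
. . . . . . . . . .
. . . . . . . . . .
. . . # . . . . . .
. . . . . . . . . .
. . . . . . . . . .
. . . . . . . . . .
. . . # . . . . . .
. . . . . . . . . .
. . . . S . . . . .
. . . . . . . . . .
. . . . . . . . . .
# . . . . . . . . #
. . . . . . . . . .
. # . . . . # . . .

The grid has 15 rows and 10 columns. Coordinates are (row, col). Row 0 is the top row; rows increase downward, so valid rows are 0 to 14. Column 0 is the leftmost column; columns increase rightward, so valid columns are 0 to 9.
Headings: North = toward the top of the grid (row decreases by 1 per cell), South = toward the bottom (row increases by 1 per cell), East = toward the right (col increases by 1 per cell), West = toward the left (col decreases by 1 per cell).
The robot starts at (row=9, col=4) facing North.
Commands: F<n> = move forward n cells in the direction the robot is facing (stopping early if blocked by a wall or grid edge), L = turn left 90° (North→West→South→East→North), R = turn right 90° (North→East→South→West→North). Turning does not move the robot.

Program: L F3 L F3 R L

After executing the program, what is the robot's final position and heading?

Start: (row=9, col=4), facing North
  L: turn left, now facing West
  F3: move forward 3, now at (row=9, col=1)
  L: turn left, now facing South
  F3: move forward 3, now at (row=12, col=1)
  R: turn right, now facing West
  L: turn left, now facing South
Final: (row=12, col=1), facing South

Answer: Final position: (row=12, col=1), facing South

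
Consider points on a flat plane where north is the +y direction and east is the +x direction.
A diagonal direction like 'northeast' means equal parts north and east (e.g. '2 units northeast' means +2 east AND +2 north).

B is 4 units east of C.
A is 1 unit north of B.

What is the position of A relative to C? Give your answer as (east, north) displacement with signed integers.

Answer: A is at (east=4, north=1) relative to C.

Derivation:
Place C at the origin (east=0, north=0).
  B is 4 units east of C: delta (east=+4, north=+0); B at (east=4, north=0).
  A is 1 unit north of B: delta (east=+0, north=+1); A at (east=4, north=1).
Therefore A relative to C: (east=4, north=1).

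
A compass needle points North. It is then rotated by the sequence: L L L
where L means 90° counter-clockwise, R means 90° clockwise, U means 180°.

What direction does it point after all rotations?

Answer: Final heading: East

Derivation:
Start: North
  L (left (90° counter-clockwise)) -> West
  L (left (90° counter-clockwise)) -> South
  L (left (90° counter-clockwise)) -> East
Final: East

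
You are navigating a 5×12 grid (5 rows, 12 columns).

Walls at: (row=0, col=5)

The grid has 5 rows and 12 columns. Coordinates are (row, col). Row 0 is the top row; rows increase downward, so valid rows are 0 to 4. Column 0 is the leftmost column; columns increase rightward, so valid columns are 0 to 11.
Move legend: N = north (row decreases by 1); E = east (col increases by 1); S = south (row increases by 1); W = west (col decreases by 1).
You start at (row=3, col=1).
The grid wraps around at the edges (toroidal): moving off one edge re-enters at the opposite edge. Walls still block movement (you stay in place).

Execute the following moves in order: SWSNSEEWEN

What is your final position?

Start: (row=3, col=1)
  S (south): (row=3, col=1) -> (row=4, col=1)
  W (west): (row=4, col=1) -> (row=4, col=0)
  S (south): (row=4, col=0) -> (row=0, col=0)
  N (north): (row=0, col=0) -> (row=4, col=0)
  S (south): (row=4, col=0) -> (row=0, col=0)
  E (east): (row=0, col=0) -> (row=0, col=1)
  E (east): (row=0, col=1) -> (row=0, col=2)
  W (west): (row=0, col=2) -> (row=0, col=1)
  E (east): (row=0, col=1) -> (row=0, col=2)
  N (north): (row=0, col=2) -> (row=4, col=2)
Final: (row=4, col=2)

Answer: Final position: (row=4, col=2)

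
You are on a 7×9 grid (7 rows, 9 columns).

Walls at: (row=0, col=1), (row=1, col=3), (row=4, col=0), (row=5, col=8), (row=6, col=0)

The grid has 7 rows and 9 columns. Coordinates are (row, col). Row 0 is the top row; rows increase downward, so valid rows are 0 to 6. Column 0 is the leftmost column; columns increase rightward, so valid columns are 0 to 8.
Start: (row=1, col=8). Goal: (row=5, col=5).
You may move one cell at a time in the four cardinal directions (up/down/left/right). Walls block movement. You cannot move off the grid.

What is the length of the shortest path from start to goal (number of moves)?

BFS from (row=1, col=8) until reaching (row=5, col=5):
  Distance 0: (row=1, col=8)
  Distance 1: (row=0, col=8), (row=1, col=7), (row=2, col=8)
  Distance 2: (row=0, col=7), (row=1, col=6), (row=2, col=7), (row=3, col=8)
  Distance 3: (row=0, col=6), (row=1, col=5), (row=2, col=6), (row=3, col=7), (row=4, col=8)
  Distance 4: (row=0, col=5), (row=1, col=4), (row=2, col=5), (row=3, col=6), (row=4, col=7)
  Distance 5: (row=0, col=4), (row=2, col=4), (row=3, col=5), (row=4, col=6), (row=5, col=7)
  Distance 6: (row=0, col=3), (row=2, col=3), (row=3, col=4), (row=4, col=5), (row=5, col=6), (row=6, col=7)
  Distance 7: (row=0, col=2), (row=2, col=2), (row=3, col=3), (row=4, col=4), (row=5, col=5), (row=6, col=6), (row=6, col=8)  <- goal reached here
One shortest path (7 moves): (row=1, col=8) -> (row=1, col=7) -> (row=1, col=6) -> (row=1, col=5) -> (row=2, col=5) -> (row=3, col=5) -> (row=4, col=5) -> (row=5, col=5)

Answer: Shortest path length: 7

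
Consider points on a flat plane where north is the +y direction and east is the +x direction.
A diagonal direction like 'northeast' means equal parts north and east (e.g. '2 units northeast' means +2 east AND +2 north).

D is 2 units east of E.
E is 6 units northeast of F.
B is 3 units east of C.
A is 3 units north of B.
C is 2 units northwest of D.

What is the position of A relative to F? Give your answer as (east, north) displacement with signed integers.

Answer: A is at (east=9, north=11) relative to F.

Derivation:
Place F at the origin (east=0, north=0).
  E is 6 units northeast of F: delta (east=+6, north=+6); E at (east=6, north=6).
  D is 2 units east of E: delta (east=+2, north=+0); D at (east=8, north=6).
  C is 2 units northwest of D: delta (east=-2, north=+2); C at (east=6, north=8).
  B is 3 units east of C: delta (east=+3, north=+0); B at (east=9, north=8).
  A is 3 units north of B: delta (east=+0, north=+3); A at (east=9, north=11).
Therefore A relative to F: (east=9, north=11).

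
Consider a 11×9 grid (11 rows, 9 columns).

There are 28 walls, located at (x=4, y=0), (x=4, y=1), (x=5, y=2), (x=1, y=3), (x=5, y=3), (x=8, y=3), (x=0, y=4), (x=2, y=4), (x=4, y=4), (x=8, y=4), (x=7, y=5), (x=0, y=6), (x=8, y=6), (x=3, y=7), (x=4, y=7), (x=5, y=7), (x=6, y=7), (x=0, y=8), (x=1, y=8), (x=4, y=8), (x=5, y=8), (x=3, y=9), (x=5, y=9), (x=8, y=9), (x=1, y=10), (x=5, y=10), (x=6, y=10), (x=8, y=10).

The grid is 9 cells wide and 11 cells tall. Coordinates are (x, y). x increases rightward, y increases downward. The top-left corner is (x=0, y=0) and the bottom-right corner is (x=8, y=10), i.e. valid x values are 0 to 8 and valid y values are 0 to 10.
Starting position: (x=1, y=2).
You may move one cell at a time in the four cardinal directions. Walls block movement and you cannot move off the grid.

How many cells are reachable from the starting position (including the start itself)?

BFS flood-fill from (x=1, y=2):
  Distance 0: (x=1, y=2)
  Distance 1: (x=1, y=1), (x=0, y=2), (x=2, y=2)
  Distance 2: (x=1, y=0), (x=0, y=1), (x=2, y=1), (x=3, y=2), (x=0, y=3), (x=2, y=3)
  Distance 3: (x=0, y=0), (x=2, y=0), (x=3, y=1), (x=4, y=2), (x=3, y=3)
  Distance 4: (x=3, y=0), (x=4, y=3), (x=3, y=4)
  Distance 5: (x=3, y=5)
  Distance 6: (x=2, y=5), (x=4, y=5), (x=3, y=6)
  Distance 7: (x=1, y=5), (x=5, y=5), (x=2, y=6), (x=4, y=6)
  Distance 8: (x=1, y=4), (x=5, y=4), (x=0, y=5), (x=6, y=5), (x=1, y=6), (x=5, y=6), (x=2, y=7)
  Distance 9: (x=6, y=4), (x=6, y=6), (x=1, y=7), (x=2, y=8)
  Distance 10: (x=6, y=3), (x=7, y=4), (x=7, y=6), (x=0, y=7), (x=3, y=8), (x=2, y=9)
  Distance 11: (x=6, y=2), (x=7, y=3), (x=7, y=7), (x=1, y=9), (x=2, y=10)
  Distance 12: (x=6, y=1), (x=7, y=2), (x=8, y=7), (x=7, y=8), (x=0, y=9), (x=3, y=10)
  Distance 13: (x=6, y=0), (x=5, y=1), (x=7, y=1), (x=8, y=2), (x=6, y=8), (x=8, y=8), (x=7, y=9), (x=0, y=10), (x=4, y=10)
  Distance 14: (x=5, y=0), (x=7, y=0), (x=8, y=1), (x=4, y=9), (x=6, y=9), (x=7, y=10)
  Distance 15: (x=8, y=0)
Total reachable: 70 (grid has 71 open cells total)

Answer: Reachable cells: 70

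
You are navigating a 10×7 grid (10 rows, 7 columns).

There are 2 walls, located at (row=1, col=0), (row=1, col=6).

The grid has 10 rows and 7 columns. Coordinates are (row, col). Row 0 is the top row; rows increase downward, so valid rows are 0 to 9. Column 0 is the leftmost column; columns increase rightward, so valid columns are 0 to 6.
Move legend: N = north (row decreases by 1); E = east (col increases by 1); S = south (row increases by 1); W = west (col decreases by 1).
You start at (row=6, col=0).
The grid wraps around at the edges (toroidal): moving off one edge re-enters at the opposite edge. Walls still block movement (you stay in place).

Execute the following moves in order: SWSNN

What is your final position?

Answer: Final position: (row=6, col=6)

Derivation:
Start: (row=6, col=0)
  S (south): (row=6, col=0) -> (row=7, col=0)
  W (west): (row=7, col=0) -> (row=7, col=6)
  S (south): (row=7, col=6) -> (row=8, col=6)
  N (north): (row=8, col=6) -> (row=7, col=6)
  N (north): (row=7, col=6) -> (row=6, col=6)
Final: (row=6, col=6)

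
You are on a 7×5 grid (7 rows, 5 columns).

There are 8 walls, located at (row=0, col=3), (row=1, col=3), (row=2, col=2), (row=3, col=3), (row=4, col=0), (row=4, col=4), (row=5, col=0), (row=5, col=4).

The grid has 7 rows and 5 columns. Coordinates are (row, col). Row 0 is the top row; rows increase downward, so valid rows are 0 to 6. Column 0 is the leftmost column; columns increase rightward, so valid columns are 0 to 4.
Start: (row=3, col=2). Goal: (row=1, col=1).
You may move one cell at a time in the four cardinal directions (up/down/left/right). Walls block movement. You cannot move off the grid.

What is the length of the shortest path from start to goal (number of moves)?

Answer: Shortest path length: 3

Derivation:
BFS from (row=3, col=2) until reaching (row=1, col=1):
  Distance 0: (row=3, col=2)
  Distance 1: (row=3, col=1), (row=4, col=2)
  Distance 2: (row=2, col=1), (row=3, col=0), (row=4, col=1), (row=4, col=3), (row=5, col=2)
  Distance 3: (row=1, col=1), (row=2, col=0), (row=5, col=1), (row=5, col=3), (row=6, col=2)  <- goal reached here
One shortest path (3 moves): (row=3, col=2) -> (row=3, col=1) -> (row=2, col=1) -> (row=1, col=1)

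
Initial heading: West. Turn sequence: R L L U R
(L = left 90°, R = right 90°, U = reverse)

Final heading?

Answer: Final heading: East

Derivation:
Start: West
  R (right (90° clockwise)) -> North
  L (left (90° counter-clockwise)) -> West
  L (left (90° counter-clockwise)) -> South
  U (U-turn (180°)) -> North
  R (right (90° clockwise)) -> East
Final: East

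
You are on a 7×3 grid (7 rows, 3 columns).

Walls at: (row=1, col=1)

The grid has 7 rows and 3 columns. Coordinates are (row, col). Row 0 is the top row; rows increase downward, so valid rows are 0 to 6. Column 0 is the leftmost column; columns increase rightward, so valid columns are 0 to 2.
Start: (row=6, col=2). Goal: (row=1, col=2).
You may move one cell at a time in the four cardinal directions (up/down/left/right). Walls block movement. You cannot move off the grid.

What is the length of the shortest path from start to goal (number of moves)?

BFS from (row=6, col=2) until reaching (row=1, col=2):
  Distance 0: (row=6, col=2)
  Distance 1: (row=5, col=2), (row=6, col=1)
  Distance 2: (row=4, col=2), (row=5, col=1), (row=6, col=0)
  Distance 3: (row=3, col=2), (row=4, col=1), (row=5, col=0)
  Distance 4: (row=2, col=2), (row=3, col=1), (row=4, col=0)
  Distance 5: (row=1, col=2), (row=2, col=1), (row=3, col=0)  <- goal reached here
One shortest path (5 moves): (row=6, col=2) -> (row=5, col=2) -> (row=4, col=2) -> (row=3, col=2) -> (row=2, col=2) -> (row=1, col=2)

Answer: Shortest path length: 5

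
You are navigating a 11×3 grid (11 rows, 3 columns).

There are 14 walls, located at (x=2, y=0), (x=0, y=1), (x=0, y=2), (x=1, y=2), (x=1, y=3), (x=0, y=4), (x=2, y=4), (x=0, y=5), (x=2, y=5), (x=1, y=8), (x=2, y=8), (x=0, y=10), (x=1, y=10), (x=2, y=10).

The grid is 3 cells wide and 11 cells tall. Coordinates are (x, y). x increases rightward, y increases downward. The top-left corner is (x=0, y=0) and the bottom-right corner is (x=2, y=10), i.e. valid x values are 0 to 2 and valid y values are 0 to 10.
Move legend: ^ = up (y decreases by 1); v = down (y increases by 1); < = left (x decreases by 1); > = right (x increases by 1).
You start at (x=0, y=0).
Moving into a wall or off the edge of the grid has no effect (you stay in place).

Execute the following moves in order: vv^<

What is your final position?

Start: (x=0, y=0)
  v (down): blocked, stay at (x=0, y=0)
  v (down): blocked, stay at (x=0, y=0)
  ^ (up): blocked, stay at (x=0, y=0)
  < (left): blocked, stay at (x=0, y=0)
Final: (x=0, y=0)

Answer: Final position: (x=0, y=0)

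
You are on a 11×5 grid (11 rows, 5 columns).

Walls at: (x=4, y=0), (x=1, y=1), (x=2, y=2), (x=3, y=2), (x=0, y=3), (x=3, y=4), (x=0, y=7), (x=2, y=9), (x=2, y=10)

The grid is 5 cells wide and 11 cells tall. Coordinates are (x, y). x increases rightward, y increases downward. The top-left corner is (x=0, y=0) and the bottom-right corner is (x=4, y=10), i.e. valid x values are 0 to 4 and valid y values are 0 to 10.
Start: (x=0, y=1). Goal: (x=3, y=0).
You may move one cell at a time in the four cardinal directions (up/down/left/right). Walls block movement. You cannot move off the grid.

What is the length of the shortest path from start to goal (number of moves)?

BFS from (x=0, y=1) until reaching (x=3, y=0):
  Distance 0: (x=0, y=1)
  Distance 1: (x=0, y=0), (x=0, y=2)
  Distance 2: (x=1, y=0), (x=1, y=2)
  Distance 3: (x=2, y=0), (x=1, y=3)
  Distance 4: (x=3, y=0), (x=2, y=1), (x=2, y=3), (x=1, y=4)  <- goal reached here
One shortest path (4 moves): (x=0, y=1) -> (x=0, y=0) -> (x=1, y=0) -> (x=2, y=0) -> (x=3, y=0)

Answer: Shortest path length: 4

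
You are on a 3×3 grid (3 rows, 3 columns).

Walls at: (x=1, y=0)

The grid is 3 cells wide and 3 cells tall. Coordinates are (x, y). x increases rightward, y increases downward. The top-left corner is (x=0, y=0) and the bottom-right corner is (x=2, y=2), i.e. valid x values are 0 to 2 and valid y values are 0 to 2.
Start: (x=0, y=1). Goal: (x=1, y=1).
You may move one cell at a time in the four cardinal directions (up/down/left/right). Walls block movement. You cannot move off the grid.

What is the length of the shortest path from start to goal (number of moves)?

Answer: Shortest path length: 1

Derivation:
BFS from (x=0, y=1) until reaching (x=1, y=1):
  Distance 0: (x=0, y=1)
  Distance 1: (x=0, y=0), (x=1, y=1), (x=0, y=2)  <- goal reached here
One shortest path (1 moves): (x=0, y=1) -> (x=1, y=1)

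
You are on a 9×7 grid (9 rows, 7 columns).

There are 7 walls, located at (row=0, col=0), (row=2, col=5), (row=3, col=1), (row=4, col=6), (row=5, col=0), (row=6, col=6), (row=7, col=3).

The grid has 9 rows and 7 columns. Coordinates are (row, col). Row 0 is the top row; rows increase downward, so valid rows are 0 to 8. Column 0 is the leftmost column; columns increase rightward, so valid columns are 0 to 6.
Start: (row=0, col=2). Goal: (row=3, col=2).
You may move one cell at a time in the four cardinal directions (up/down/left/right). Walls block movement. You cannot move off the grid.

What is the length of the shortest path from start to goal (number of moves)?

Answer: Shortest path length: 3

Derivation:
BFS from (row=0, col=2) until reaching (row=3, col=2):
  Distance 0: (row=0, col=2)
  Distance 1: (row=0, col=1), (row=0, col=3), (row=1, col=2)
  Distance 2: (row=0, col=4), (row=1, col=1), (row=1, col=3), (row=2, col=2)
  Distance 3: (row=0, col=5), (row=1, col=0), (row=1, col=4), (row=2, col=1), (row=2, col=3), (row=3, col=2)  <- goal reached here
One shortest path (3 moves): (row=0, col=2) -> (row=1, col=2) -> (row=2, col=2) -> (row=3, col=2)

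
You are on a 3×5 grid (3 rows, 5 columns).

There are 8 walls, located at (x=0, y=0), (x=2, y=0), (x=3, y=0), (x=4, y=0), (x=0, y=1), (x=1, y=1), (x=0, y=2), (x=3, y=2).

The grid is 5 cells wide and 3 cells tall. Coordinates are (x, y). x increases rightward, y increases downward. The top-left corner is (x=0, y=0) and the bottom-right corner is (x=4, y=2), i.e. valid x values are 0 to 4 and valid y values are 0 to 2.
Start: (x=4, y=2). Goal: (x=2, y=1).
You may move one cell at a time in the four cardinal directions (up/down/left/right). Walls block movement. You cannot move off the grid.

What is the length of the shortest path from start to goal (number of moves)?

BFS from (x=4, y=2) until reaching (x=2, y=1):
  Distance 0: (x=4, y=2)
  Distance 1: (x=4, y=1)
  Distance 2: (x=3, y=1)
  Distance 3: (x=2, y=1)  <- goal reached here
One shortest path (3 moves): (x=4, y=2) -> (x=4, y=1) -> (x=3, y=1) -> (x=2, y=1)

Answer: Shortest path length: 3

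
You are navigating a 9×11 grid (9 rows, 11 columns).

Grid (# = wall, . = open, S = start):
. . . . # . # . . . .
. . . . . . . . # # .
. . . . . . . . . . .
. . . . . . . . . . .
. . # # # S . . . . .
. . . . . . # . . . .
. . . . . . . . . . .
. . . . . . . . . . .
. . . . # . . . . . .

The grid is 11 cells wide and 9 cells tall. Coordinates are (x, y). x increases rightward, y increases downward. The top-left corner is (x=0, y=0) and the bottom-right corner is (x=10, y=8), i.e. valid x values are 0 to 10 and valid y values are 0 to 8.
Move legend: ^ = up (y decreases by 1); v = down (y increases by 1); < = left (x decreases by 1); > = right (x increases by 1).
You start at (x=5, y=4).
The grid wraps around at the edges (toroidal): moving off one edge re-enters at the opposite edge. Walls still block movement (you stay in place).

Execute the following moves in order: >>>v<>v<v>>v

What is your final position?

Start: (x=5, y=4)
  > (right): (x=5, y=4) -> (x=6, y=4)
  > (right): (x=6, y=4) -> (x=7, y=4)
  > (right): (x=7, y=4) -> (x=8, y=4)
  v (down): (x=8, y=4) -> (x=8, y=5)
  < (left): (x=8, y=5) -> (x=7, y=5)
  > (right): (x=7, y=5) -> (x=8, y=5)
  v (down): (x=8, y=5) -> (x=8, y=6)
  < (left): (x=8, y=6) -> (x=7, y=6)
  v (down): (x=7, y=6) -> (x=7, y=7)
  > (right): (x=7, y=7) -> (x=8, y=7)
  > (right): (x=8, y=7) -> (x=9, y=7)
  v (down): (x=9, y=7) -> (x=9, y=8)
Final: (x=9, y=8)

Answer: Final position: (x=9, y=8)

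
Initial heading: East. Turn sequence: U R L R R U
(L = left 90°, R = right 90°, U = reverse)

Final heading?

Start: East
  U (U-turn (180°)) -> West
  R (right (90° clockwise)) -> North
  L (left (90° counter-clockwise)) -> West
  R (right (90° clockwise)) -> North
  R (right (90° clockwise)) -> East
  U (U-turn (180°)) -> West
Final: West

Answer: Final heading: West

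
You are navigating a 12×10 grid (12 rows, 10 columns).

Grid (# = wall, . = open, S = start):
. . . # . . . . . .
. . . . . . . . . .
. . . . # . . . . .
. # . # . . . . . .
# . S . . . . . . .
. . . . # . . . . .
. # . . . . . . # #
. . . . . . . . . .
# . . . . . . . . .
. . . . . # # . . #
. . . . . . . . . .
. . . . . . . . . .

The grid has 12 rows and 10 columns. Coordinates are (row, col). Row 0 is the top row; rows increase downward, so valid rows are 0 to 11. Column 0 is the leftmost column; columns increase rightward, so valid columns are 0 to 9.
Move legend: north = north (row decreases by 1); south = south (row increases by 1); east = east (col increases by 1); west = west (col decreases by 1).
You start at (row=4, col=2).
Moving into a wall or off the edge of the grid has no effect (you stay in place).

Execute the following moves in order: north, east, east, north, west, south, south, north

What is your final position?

Start: (row=4, col=2)
  north (north): (row=4, col=2) -> (row=3, col=2)
  east (east): blocked, stay at (row=3, col=2)
  east (east): blocked, stay at (row=3, col=2)
  north (north): (row=3, col=2) -> (row=2, col=2)
  west (west): (row=2, col=2) -> (row=2, col=1)
  south (south): blocked, stay at (row=2, col=1)
  south (south): blocked, stay at (row=2, col=1)
  north (north): (row=2, col=1) -> (row=1, col=1)
Final: (row=1, col=1)

Answer: Final position: (row=1, col=1)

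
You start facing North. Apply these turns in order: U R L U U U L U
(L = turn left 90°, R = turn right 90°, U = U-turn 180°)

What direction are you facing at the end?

Answer: Final heading: East

Derivation:
Start: North
  U (U-turn (180°)) -> South
  R (right (90° clockwise)) -> West
  L (left (90° counter-clockwise)) -> South
  U (U-turn (180°)) -> North
  U (U-turn (180°)) -> South
  U (U-turn (180°)) -> North
  L (left (90° counter-clockwise)) -> West
  U (U-turn (180°)) -> East
Final: East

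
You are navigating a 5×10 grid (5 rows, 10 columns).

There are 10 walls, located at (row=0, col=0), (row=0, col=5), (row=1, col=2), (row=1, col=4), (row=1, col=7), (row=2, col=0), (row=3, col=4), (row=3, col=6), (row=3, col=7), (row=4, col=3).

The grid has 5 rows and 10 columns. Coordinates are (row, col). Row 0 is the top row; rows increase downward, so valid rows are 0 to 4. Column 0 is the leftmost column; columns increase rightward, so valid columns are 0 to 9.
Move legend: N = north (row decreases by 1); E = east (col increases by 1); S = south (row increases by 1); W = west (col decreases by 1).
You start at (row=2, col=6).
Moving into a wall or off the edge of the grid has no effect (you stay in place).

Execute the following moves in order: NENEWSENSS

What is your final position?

Answer: Final position: (row=2, col=6)

Derivation:
Start: (row=2, col=6)
  N (north): (row=2, col=6) -> (row=1, col=6)
  E (east): blocked, stay at (row=1, col=6)
  N (north): (row=1, col=6) -> (row=0, col=6)
  E (east): (row=0, col=6) -> (row=0, col=7)
  W (west): (row=0, col=7) -> (row=0, col=6)
  S (south): (row=0, col=6) -> (row=1, col=6)
  E (east): blocked, stay at (row=1, col=6)
  N (north): (row=1, col=6) -> (row=0, col=6)
  S (south): (row=0, col=6) -> (row=1, col=6)
  S (south): (row=1, col=6) -> (row=2, col=6)
Final: (row=2, col=6)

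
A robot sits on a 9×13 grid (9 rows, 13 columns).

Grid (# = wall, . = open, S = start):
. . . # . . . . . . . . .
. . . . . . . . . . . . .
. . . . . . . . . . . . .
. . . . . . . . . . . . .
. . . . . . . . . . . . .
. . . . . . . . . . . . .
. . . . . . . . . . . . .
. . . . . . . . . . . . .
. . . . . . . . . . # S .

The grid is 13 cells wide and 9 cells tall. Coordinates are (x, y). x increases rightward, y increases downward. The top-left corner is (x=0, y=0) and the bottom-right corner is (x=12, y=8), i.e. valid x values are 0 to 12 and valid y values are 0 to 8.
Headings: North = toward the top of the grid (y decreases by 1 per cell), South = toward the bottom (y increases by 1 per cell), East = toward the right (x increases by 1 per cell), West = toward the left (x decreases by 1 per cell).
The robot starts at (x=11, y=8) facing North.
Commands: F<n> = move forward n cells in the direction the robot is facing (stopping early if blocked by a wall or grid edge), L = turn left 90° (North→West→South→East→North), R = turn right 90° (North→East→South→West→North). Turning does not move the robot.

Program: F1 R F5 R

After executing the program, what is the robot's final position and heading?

Answer: Final position: (x=12, y=7), facing South

Derivation:
Start: (x=11, y=8), facing North
  F1: move forward 1, now at (x=11, y=7)
  R: turn right, now facing East
  F5: move forward 1/5 (blocked), now at (x=12, y=7)
  R: turn right, now facing South
Final: (x=12, y=7), facing South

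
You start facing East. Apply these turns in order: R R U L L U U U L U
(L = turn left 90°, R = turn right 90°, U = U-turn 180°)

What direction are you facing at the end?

Start: East
  R (right (90° clockwise)) -> South
  R (right (90° clockwise)) -> West
  U (U-turn (180°)) -> East
  L (left (90° counter-clockwise)) -> North
  L (left (90° counter-clockwise)) -> West
  U (U-turn (180°)) -> East
  U (U-turn (180°)) -> West
  U (U-turn (180°)) -> East
  L (left (90° counter-clockwise)) -> North
  U (U-turn (180°)) -> South
Final: South

Answer: Final heading: South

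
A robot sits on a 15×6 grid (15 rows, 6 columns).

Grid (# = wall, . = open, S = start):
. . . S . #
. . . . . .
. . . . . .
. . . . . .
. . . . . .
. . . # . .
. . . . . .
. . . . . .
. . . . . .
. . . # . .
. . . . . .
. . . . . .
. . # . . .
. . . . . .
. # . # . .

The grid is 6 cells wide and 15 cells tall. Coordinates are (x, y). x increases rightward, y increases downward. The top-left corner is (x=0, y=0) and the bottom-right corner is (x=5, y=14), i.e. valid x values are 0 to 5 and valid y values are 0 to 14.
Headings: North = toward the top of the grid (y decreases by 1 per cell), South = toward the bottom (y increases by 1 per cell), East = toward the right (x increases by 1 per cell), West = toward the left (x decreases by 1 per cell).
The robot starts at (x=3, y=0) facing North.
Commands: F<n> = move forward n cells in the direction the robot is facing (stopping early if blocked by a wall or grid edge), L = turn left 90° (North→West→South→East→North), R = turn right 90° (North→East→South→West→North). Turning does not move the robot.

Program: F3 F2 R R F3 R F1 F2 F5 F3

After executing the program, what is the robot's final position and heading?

Answer: Final position: (x=0, y=3), facing West

Derivation:
Start: (x=3, y=0), facing North
  F3: move forward 0/3 (blocked), now at (x=3, y=0)
  F2: move forward 0/2 (blocked), now at (x=3, y=0)
  R: turn right, now facing East
  R: turn right, now facing South
  F3: move forward 3, now at (x=3, y=3)
  R: turn right, now facing West
  F1: move forward 1, now at (x=2, y=3)
  F2: move forward 2, now at (x=0, y=3)
  F5: move forward 0/5 (blocked), now at (x=0, y=3)
  F3: move forward 0/3 (blocked), now at (x=0, y=3)
Final: (x=0, y=3), facing West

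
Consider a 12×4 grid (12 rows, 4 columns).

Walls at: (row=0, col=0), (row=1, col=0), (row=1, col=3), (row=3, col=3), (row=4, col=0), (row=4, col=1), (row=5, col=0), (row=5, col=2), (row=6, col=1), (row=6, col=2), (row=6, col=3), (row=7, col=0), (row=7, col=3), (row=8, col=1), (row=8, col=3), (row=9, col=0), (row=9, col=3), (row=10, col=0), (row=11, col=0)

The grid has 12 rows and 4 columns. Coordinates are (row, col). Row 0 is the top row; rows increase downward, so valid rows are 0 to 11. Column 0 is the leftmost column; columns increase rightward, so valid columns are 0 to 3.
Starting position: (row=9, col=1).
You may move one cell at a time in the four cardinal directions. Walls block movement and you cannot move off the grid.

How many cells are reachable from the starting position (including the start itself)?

BFS flood-fill from (row=9, col=1):
  Distance 0: (row=9, col=1)
  Distance 1: (row=9, col=2), (row=10, col=1)
  Distance 2: (row=8, col=2), (row=10, col=2), (row=11, col=1)
  Distance 3: (row=7, col=2), (row=10, col=3), (row=11, col=2)
  Distance 4: (row=7, col=1), (row=11, col=3)
Total reachable: 11 (grid has 29 open cells total)

Answer: Reachable cells: 11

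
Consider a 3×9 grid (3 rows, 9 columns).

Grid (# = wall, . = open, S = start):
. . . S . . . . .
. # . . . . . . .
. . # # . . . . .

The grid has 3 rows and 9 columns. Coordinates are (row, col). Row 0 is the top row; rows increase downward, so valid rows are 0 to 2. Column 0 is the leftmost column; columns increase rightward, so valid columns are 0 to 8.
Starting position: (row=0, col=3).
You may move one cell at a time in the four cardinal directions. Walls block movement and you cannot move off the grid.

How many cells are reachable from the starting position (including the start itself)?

Answer: Reachable cells: 24

Derivation:
BFS flood-fill from (row=0, col=3):
  Distance 0: (row=0, col=3)
  Distance 1: (row=0, col=2), (row=0, col=4), (row=1, col=3)
  Distance 2: (row=0, col=1), (row=0, col=5), (row=1, col=2), (row=1, col=4)
  Distance 3: (row=0, col=0), (row=0, col=6), (row=1, col=5), (row=2, col=4)
  Distance 4: (row=0, col=7), (row=1, col=0), (row=1, col=6), (row=2, col=5)
  Distance 5: (row=0, col=8), (row=1, col=7), (row=2, col=0), (row=2, col=6)
  Distance 6: (row=1, col=8), (row=2, col=1), (row=2, col=7)
  Distance 7: (row=2, col=8)
Total reachable: 24 (grid has 24 open cells total)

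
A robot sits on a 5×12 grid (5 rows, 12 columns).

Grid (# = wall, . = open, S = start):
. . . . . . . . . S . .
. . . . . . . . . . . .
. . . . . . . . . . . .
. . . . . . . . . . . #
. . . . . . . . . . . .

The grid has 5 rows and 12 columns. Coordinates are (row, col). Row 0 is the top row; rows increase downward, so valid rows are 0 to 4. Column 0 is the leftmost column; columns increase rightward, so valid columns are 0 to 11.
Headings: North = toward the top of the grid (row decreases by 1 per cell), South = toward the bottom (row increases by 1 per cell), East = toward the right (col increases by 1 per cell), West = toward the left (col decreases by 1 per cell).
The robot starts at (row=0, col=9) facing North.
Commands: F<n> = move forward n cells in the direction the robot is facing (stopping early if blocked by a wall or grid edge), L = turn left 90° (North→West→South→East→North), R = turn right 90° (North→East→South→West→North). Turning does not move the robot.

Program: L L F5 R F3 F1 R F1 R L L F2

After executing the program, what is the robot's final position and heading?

Start: (row=0, col=9), facing North
  L: turn left, now facing West
  L: turn left, now facing South
  F5: move forward 4/5 (blocked), now at (row=4, col=9)
  R: turn right, now facing West
  F3: move forward 3, now at (row=4, col=6)
  F1: move forward 1, now at (row=4, col=5)
  R: turn right, now facing North
  F1: move forward 1, now at (row=3, col=5)
  R: turn right, now facing East
  L: turn left, now facing North
  L: turn left, now facing West
  F2: move forward 2, now at (row=3, col=3)
Final: (row=3, col=3), facing West

Answer: Final position: (row=3, col=3), facing West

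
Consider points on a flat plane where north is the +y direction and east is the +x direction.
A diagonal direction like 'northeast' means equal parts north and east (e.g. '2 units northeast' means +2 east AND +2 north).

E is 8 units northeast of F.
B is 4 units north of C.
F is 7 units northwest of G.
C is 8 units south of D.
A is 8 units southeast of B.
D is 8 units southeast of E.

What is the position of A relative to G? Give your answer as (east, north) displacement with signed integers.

Place G at the origin (east=0, north=0).
  F is 7 units northwest of G: delta (east=-7, north=+7); F at (east=-7, north=7).
  E is 8 units northeast of F: delta (east=+8, north=+8); E at (east=1, north=15).
  D is 8 units southeast of E: delta (east=+8, north=-8); D at (east=9, north=7).
  C is 8 units south of D: delta (east=+0, north=-8); C at (east=9, north=-1).
  B is 4 units north of C: delta (east=+0, north=+4); B at (east=9, north=3).
  A is 8 units southeast of B: delta (east=+8, north=-8); A at (east=17, north=-5).
Therefore A relative to G: (east=17, north=-5).

Answer: A is at (east=17, north=-5) relative to G.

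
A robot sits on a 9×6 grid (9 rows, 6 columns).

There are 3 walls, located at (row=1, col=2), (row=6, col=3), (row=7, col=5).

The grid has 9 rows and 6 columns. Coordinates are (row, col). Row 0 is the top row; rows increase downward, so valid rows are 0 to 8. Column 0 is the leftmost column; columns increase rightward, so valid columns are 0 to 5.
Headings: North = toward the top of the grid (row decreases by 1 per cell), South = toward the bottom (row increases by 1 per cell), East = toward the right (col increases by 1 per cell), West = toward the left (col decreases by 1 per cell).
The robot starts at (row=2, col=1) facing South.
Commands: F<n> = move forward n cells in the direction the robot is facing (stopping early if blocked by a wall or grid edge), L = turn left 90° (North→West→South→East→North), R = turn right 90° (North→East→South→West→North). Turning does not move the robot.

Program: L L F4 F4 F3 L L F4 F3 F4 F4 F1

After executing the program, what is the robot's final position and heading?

Answer: Final position: (row=8, col=1), facing South

Derivation:
Start: (row=2, col=1), facing South
  L: turn left, now facing East
  L: turn left, now facing North
  F4: move forward 2/4 (blocked), now at (row=0, col=1)
  F4: move forward 0/4 (blocked), now at (row=0, col=1)
  F3: move forward 0/3 (blocked), now at (row=0, col=1)
  L: turn left, now facing West
  L: turn left, now facing South
  F4: move forward 4, now at (row=4, col=1)
  F3: move forward 3, now at (row=7, col=1)
  F4: move forward 1/4 (blocked), now at (row=8, col=1)
  F4: move forward 0/4 (blocked), now at (row=8, col=1)
  F1: move forward 0/1 (blocked), now at (row=8, col=1)
Final: (row=8, col=1), facing South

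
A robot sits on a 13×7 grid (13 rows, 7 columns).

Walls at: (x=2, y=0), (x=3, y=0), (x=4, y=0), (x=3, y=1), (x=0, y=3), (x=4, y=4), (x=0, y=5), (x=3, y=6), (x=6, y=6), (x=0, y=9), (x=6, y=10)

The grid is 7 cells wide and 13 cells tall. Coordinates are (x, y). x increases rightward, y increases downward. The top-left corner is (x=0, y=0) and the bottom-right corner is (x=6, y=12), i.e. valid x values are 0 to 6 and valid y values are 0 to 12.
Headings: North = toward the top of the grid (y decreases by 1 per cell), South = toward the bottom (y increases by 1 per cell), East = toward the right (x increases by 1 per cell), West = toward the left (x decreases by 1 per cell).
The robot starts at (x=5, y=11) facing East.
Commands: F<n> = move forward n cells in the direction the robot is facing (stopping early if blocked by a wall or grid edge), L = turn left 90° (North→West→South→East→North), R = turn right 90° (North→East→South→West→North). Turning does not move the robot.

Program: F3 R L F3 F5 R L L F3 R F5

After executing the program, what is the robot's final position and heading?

Start: (x=5, y=11), facing East
  F3: move forward 1/3 (blocked), now at (x=6, y=11)
  R: turn right, now facing South
  L: turn left, now facing East
  F3: move forward 0/3 (blocked), now at (x=6, y=11)
  F5: move forward 0/5 (blocked), now at (x=6, y=11)
  R: turn right, now facing South
  L: turn left, now facing East
  L: turn left, now facing North
  F3: move forward 0/3 (blocked), now at (x=6, y=11)
  R: turn right, now facing East
  F5: move forward 0/5 (blocked), now at (x=6, y=11)
Final: (x=6, y=11), facing East

Answer: Final position: (x=6, y=11), facing East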